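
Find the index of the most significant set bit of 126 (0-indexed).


0b1111110. Highest set bit at position 6

6


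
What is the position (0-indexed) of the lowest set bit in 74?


0b1001010. Lowest set bit at position 1

1


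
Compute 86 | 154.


0b1010110 | 0b10011010 = 0b11011110 = 222

222


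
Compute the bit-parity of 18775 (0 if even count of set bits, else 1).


0b100100101010111 has 8 ones => parity 0

0


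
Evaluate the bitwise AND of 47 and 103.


0b101111 & 0b1100111 = 0b100111 = 39

39


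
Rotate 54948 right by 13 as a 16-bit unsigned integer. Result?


Rotate 0b1101011010100100 right by 13 (16-bit) = 0b1011010100100110 = 46374

46374


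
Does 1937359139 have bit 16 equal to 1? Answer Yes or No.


0b1110011011110011100000100100011, bit 16 = 1. Yes

Yes


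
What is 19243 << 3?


0b100101100101011 << 3 = 0b100101100101011000 = 153944

153944


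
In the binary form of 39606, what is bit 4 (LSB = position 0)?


0b1001101010110110, position 4 = 1

1


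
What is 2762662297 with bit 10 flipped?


2762662297 ^ (1 << 10) = 2762662297 ^ 1024 = 2762663321

2762663321


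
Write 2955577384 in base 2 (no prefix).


2955577384 = 10110000001010101000100000101000 in binary

10110000001010101000100000101000


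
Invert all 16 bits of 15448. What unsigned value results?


15448 ^ 65535 = 50087

50087


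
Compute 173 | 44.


0b10101101 | 0b101100 = 0b10101101 = 173

173


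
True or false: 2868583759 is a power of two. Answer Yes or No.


0b10101010111110110001110101001111. Multiple bits set => No

No


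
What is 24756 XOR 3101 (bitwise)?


0b110000010110100 ^ 0b110000011101 = 0b110110010101001 = 27817

27817


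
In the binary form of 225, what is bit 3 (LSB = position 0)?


0b11100001, position 3 = 0

0


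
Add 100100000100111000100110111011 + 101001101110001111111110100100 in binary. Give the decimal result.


100100000100111000100110111011 + 101001101110001111111110100100 = 1001101110011001000100101011111 = 1305250143

1305250143


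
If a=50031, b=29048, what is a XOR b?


50031 ^ 29048 = 45591

45591


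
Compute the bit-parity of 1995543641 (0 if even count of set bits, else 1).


0b1110110111100011001010001011001 has 17 ones => parity 1

1


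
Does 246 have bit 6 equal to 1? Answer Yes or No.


0b11110110, bit 6 = 1. Yes

Yes


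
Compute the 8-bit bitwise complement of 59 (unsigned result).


~0b111011 = 0b11000100 = 196 (8-bit unsigned)

196


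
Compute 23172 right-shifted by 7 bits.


0b101101010000100 >> 7 = 0b10110101 = 181

181


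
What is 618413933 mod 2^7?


618413933 & 127 = 109

109


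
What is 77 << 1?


0b1001101 << 1 = 0b10011010 = 154

154


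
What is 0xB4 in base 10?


B4 hex = 180 decimal

180


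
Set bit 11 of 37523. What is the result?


37523 | (1 << 11) = 37523 | 2048 = 39571

39571


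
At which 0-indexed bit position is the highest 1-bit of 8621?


0b10000110101101. Highest set bit at position 13

13


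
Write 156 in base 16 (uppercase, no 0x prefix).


156 = 9C hex

9C


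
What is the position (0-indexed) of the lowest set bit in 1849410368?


0b1101110001110111100001101000000. Lowest set bit at position 6

6


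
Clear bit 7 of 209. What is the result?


209 & ~(1 << 7) = 81

81


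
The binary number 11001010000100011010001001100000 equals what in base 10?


11001010000100011010001001100000 in decimal = 3390153312

3390153312


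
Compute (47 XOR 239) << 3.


Step 1: 47 ^ 239 = 192
Step 2: 192 << 3 = 1536

1536


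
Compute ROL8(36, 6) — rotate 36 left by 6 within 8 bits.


Rotate 0b100100 left by 6 (8-bit) = 0b1001 = 9

9


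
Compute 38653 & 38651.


0b1001011011111101 & 0b1001011011111011 = 0b1001011011111001 = 38649

38649


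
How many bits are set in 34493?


0b1000011010111101 has 9 set bits

9


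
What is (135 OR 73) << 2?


Step 1: 135 | 73 = 207
Step 2: 207 << 2 = 828

828


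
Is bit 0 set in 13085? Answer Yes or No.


0b11001100011101, bit 0 = 1. Yes

Yes


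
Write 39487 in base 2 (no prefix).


39487 = 1001101000111111 in binary

1001101000111111


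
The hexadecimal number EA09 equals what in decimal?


EA09 hex = 59913 decimal

59913


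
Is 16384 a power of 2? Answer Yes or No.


0b100000000000000. Only one bit set => Yes

Yes


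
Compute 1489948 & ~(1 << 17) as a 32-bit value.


1489948 & ~(1 << 17) = 1358876

1358876


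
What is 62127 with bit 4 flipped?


62127 ^ (1 << 4) = 62127 ^ 16 = 62143

62143


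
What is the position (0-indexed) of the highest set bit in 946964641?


0b111000011100011000100010100001. Highest set bit at position 29

29


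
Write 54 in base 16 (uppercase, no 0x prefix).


54 = 36 hex

36


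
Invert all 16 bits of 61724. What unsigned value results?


61724 ^ 65535 = 3811

3811


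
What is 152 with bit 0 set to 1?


152 | (1 << 0) = 152 | 1 = 153

153


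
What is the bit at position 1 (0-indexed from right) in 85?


0b1010101, position 1 = 0

0


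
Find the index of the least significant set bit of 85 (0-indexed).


0b1010101. Lowest set bit at position 0

0


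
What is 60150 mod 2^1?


60150 & 1 = 0

0


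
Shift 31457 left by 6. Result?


0b111101011100001 << 6 = 0b111101011100001000000 = 2013248

2013248


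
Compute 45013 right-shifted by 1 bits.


0b1010111111010101 >> 1 = 0b101011111101010 = 22506

22506


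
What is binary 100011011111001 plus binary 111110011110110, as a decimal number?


100011011111001 + 111110011110110 = 1100001111101111 = 50159

50159


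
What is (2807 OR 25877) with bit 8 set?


Step 1: 2807 | 25877 = 28663
Step 2: 28663 | (1 << 8) = 28663 | 256 = 28663

28663


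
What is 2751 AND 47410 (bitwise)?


0b101010111111 & 0b1011100100110010 = 0b100000110010 = 2098

2098


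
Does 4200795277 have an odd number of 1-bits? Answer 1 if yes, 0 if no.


0b11111010011000110000110010001101 has 16 ones => parity 0

0


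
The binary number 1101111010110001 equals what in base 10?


1101111010110001 in decimal = 57009

57009


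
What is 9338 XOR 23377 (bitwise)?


0b10010001111010 ^ 0b101101101010001 = 0b111111100101011 = 32555

32555


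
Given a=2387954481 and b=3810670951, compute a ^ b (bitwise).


2387954481 ^ 3810670951 = 1836544598

1836544598


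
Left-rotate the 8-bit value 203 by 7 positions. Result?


Rotate 0b11001011 left by 7 (8-bit) = 0b11100101 = 229

229


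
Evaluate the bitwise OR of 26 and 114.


0b11010 | 0b1110010 = 0b1111010 = 122

122


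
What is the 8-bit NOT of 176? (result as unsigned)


~0b10110000 = 0b1001111 = 79 (8-bit unsigned)

79


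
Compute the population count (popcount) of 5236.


0b1010001110100 has 6 set bits

6


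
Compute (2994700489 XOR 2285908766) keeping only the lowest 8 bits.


Step 1: 2994700489 ^ 2285908766 = 977253335
Step 2: 977253335 & 255 = 215

215


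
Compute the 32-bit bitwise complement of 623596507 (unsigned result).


~0b100101001010110101001111011011 = 0b11011010110101001010110000100100 = 3671370788 (32-bit unsigned)

3671370788


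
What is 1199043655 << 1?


0b1000111011101111111010001000111 << 1 = 0b10001110111011111110100010001110 = 2398087310

2398087310


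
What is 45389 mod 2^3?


45389 & 7 = 5

5


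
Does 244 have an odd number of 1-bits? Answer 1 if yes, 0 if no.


0b11110100 has 5 ones => parity 1

1


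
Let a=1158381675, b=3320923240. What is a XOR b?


1158381675 ^ 3320923240 = 2163917827

2163917827


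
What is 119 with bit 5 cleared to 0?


119 & ~(1 << 5) = 87

87


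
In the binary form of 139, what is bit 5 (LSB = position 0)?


0b10001011, position 5 = 0

0


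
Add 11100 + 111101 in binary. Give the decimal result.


11100 + 111101 = 1011001 = 89

89


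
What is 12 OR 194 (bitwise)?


0b1100 | 0b11000010 = 0b11001110 = 206

206


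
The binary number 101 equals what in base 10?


101 in decimal = 5

5


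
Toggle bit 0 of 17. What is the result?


17 ^ (1 << 0) = 17 ^ 1 = 16

16


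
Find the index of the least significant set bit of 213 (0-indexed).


0b11010101. Lowest set bit at position 0

0


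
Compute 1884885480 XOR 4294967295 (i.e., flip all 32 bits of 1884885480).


1884885480 ^ 4294967295 = 2410081815

2410081815


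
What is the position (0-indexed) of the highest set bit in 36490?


0b1000111010001010. Highest set bit at position 15

15


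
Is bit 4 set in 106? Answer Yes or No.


0b1101010, bit 4 = 0. No

No


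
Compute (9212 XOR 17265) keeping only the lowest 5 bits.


Step 1: 9212 ^ 17265 = 24717
Step 2: 24717 & 31 = 13

13


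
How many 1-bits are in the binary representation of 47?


0b101111 has 5 set bits

5


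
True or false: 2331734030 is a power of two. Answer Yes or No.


0b10001010111110110111000000001110. Multiple bits set => No

No


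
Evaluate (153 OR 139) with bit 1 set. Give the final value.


Step 1: 153 | 139 = 155
Step 2: 155 | (1 << 1) = 155 | 2 = 155

155


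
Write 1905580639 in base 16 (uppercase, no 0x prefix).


1905580639 = 7194DA5F hex

7194DA5F


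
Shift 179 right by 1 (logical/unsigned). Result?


0b10110011 >> 1 = 0b1011001 = 89

89


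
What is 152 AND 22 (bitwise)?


0b10011000 & 0b10110 = 0b10000 = 16

16


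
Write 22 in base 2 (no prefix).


22 = 10110 in binary

10110


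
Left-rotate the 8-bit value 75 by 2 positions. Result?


Rotate 0b1001011 left by 2 (8-bit) = 0b101101 = 45

45


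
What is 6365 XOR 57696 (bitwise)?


0b1100011011101 ^ 0b1110000101100000 = 0b1111100110111101 = 63933

63933


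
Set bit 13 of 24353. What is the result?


24353 | (1 << 13) = 24353 | 8192 = 32545

32545


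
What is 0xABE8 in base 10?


ABE8 hex = 44008 decimal

44008


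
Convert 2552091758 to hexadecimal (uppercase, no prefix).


2552091758 = 981DD46E hex

981DD46E


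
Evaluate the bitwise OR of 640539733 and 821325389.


0b100110001011011101110001010101 | 0b110000111101000110111001001101 = 0b110110111111011111111001011101 = 922615389

922615389


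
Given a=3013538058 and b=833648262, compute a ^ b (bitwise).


3013538058 ^ 833648262 = 2184087436

2184087436


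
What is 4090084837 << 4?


0b11110011110010011011110111100101 << 4 = 0b111100111100100110111101111001010000 = 65441357392

65441357392


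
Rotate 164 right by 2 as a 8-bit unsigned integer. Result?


Rotate 0b10100100 right by 2 (8-bit) = 0b101001 = 41

41


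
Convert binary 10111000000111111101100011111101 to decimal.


10111000000111111101100011111101 in decimal = 3089094909

3089094909


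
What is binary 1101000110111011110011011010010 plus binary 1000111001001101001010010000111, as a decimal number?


1101000110111011110011011010010 + 1000111001001101001010010000111 = 10110000000001000111101101011001 = 2953083737

2953083737


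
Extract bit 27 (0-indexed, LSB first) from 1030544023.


0b111101011011001101101010010111, position 27 = 1

1


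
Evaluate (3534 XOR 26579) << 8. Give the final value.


Step 1: 3534 ^ 26579 = 27165
Step 2: 27165 << 8 = 6954240

6954240


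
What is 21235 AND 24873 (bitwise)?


0b101001011110011 & 0b110000100101001 = 0b100000000100001 = 16417

16417


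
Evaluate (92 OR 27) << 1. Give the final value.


Step 1: 92 | 27 = 95
Step 2: 95 << 1 = 190

190


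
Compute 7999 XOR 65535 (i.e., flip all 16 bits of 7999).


7999 ^ 65535 = 57536

57536


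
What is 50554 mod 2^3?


50554 & 7 = 2

2


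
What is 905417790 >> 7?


0b110101111101111001010000111110 >> 7 = 0b11010111110111100101000 = 7073576

7073576


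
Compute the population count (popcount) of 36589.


0b1000111011101101 has 10 set bits

10


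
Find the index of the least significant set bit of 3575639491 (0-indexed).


0b11010101000111111110110111000011. Lowest set bit at position 0

0


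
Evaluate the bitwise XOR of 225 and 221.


0b11100001 ^ 0b11011101 = 0b111100 = 60

60


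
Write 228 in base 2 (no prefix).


228 = 11100100 in binary

11100100


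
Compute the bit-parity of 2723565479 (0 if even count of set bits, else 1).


0b10100010010101100100111110100111 has 17 ones => parity 1

1


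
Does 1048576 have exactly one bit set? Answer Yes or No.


0b100000000000000000000. Only one bit set => Yes

Yes


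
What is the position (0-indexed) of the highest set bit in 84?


0b1010100. Highest set bit at position 6

6


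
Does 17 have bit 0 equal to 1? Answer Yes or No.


0b10001, bit 0 = 1. Yes

Yes


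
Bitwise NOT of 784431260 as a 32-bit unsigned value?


~0b101110110000010111100010011100 = 0b11010001001111101000011101100011 = 3510536035 (32-bit unsigned)

3510536035


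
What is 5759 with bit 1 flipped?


5759 ^ (1 << 1) = 5759 ^ 2 = 5757

5757


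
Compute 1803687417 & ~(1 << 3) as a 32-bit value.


1803687417 & ~(1 << 3) = 1803687409

1803687409


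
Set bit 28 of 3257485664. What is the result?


3257485664 | (1 << 28) = 3257485664 | 268435456 = 3525921120

3525921120


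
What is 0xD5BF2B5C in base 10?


D5BF2B5C hex = 3586075484 decimal

3586075484


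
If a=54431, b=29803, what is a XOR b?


54431 ^ 29803 = 41204

41204


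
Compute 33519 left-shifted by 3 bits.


0b1000001011101111 << 3 = 0b1000001011101111000 = 268152

268152


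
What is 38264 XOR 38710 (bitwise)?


0b1001010101111000 ^ 0b1001011100110110 = 0b1001001110 = 590

590


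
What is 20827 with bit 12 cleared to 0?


20827 & ~(1 << 12) = 16731

16731


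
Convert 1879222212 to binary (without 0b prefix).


1879222212 = 1110000000000101010011111000100 in binary

1110000000000101010011111000100


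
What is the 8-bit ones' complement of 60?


60 ^ 255 = 195

195


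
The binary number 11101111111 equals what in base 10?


11101111111 in decimal = 1919

1919


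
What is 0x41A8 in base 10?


41A8 hex = 16808 decimal

16808


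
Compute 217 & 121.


0b11011001 & 0b1111001 = 0b1011001 = 89

89


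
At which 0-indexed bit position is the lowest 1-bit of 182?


0b10110110. Lowest set bit at position 1

1


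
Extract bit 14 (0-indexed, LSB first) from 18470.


0b100100000100110, position 14 = 1

1


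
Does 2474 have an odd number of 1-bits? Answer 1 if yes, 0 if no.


0b100110101010 has 6 ones => parity 0

0


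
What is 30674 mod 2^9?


30674 & 511 = 466

466


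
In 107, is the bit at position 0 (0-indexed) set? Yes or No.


0b1101011, bit 0 = 1. Yes

Yes


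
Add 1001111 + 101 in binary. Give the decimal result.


1001111 + 101 = 1010100 = 84

84


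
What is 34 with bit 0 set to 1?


34 | (1 << 0) = 34 | 1 = 35

35


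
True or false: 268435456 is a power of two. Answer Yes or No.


0b10000000000000000000000000000. Only one bit set => Yes

Yes


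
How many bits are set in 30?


0b11110 has 4 set bits

4


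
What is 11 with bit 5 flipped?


11 ^ (1 << 5) = 11 ^ 32 = 43

43


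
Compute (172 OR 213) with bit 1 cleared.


Step 1: 172 | 213 = 253
Step 2: 253 & ~(1 << 1) = 253

253


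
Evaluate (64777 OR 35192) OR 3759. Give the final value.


Step 1: 64777 | 35192 = 64889
Step 2: 64889 | 3759 = 65535

65535


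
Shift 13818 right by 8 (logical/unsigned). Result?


0b11010111111010 >> 8 = 0b110101 = 53

53


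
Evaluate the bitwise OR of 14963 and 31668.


0b11101001110011 | 0b111101110110100 = 0b111101111110111 = 31735

31735


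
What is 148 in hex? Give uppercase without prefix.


148 = 94 hex

94


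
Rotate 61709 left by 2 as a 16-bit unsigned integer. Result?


Rotate 0b1111000100001101 left by 2 (16-bit) = 0b1100010000110111 = 50231

50231


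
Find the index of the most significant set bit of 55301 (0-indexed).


0b1101100000000101. Highest set bit at position 15

15


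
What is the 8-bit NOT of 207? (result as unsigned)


~0b11001111 = 0b110000 = 48 (8-bit unsigned)

48


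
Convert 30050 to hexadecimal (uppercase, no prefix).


30050 = 7562 hex

7562


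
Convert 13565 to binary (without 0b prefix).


13565 = 11010011111101 in binary

11010011111101


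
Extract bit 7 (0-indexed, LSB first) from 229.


0b11100101, position 7 = 1

1


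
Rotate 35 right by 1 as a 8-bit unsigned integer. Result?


Rotate 0b100011 right by 1 (8-bit) = 0b10010001 = 145

145


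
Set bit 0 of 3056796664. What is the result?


3056796664 | (1 << 0) = 3056796664 | 1 = 3056796665

3056796665


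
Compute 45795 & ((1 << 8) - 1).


45795 & 255 = 227

227


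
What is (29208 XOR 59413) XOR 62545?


Step 1: 29208 ^ 59413 = 39437
Step 2: 39437 ^ 62545 = 28252

28252


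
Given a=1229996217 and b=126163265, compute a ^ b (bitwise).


1229996217 ^ 126163265 = 1322605048

1322605048


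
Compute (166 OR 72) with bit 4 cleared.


Step 1: 166 | 72 = 238
Step 2: 238 & ~(1 << 4) = 238

238


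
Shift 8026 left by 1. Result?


0b1111101011010 << 1 = 0b11111010110100 = 16052

16052


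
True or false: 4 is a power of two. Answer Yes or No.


0b100. Only one bit set => Yes

Yes


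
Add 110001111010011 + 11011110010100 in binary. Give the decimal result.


110001111010011 + 11011110010100 = 1001101101100111 = 39783

39783


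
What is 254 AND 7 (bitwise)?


0b11111110 & 0b111 = 0b110 = 6

6


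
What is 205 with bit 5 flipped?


205 ^ (1 << 5) = 205 ^ 32 = 237

237


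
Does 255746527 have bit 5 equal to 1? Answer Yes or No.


0b1111001111100110000111011111, bit 5 = 0. No

No


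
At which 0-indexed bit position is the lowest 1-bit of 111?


0b1101111. Lowest set bit at position 0

0


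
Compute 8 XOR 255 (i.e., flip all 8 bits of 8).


8 ^ 255 = 247

247


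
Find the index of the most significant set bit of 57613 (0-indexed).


0b1110000100001101. Highest set bit at position 15

15


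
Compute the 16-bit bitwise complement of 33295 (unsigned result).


~0b1000001000001111 = 0b111110111110000 = 32240 (16-bit unsigned)

32240


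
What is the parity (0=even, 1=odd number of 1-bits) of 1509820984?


0b1011001111111100000101000111000 has 16 ones => parity 0

0


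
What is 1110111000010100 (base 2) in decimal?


1110111000010100 in decimal = 60948

60948


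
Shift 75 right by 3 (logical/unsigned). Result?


0b1001011 >> 3 = 0b1001 = 9

9


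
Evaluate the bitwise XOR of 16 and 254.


0b10000 ^ 0b11111110 = 0b11101110 = 238

238


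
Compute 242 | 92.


0b11110010 | 0b1011100 = 0b11111110 = 254

254


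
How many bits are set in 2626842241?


0b10011100100100100110111010000001 has 14 set bits

14


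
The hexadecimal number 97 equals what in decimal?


97 hex = 151 decimal

151


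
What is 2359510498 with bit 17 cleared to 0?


2359510498 & ~(1 << 17) = 2359379426

2359379426


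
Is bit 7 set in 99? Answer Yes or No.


0b1100011, bit 7 = 0. No

No


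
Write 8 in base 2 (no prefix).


8 = 1000 in binary

1000


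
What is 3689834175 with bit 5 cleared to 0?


3689834175 & ~(1 << 5) = 3689834143

3689834143


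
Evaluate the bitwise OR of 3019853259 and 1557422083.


0b10110011111111110100110111001011 | 0b1011100110101000110000000000011 = 0b11111111111111110110110111001011 = 4294929867

4294929867


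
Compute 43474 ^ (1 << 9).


43474 ^ (1 << 9) = 43474 ^ 512 = 43986

43986


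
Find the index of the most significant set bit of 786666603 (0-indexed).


0b101110111000111001010001101011. Highest set bit at position 29

29


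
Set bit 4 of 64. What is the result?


64 | (1 << 4) = 64 | 16 = 80

80


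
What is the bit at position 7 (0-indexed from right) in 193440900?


0b1011100001111010110010000100, position 7 = 1

1


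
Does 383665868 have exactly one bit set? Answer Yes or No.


0b10110110111100100011011001100. Multiple bits set => No

No


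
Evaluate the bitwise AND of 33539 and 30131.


0b1000001100000011 & 0b111010110110011 = 0b100000011 = 259

259


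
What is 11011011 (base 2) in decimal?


11011011 in decimal = 219

219


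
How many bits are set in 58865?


0b1110010111110001 has 10 set bits

10


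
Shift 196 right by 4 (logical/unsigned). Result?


0b11000100 >> 4 = 0b1100 = 12

12


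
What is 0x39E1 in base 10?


39E1 hex = 14817 decimal

14817


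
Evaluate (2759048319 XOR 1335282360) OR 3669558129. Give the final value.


Step 1: 2759048319 ^ 1335282360 = 3957683911
Step 2: 3957683911 | 3669558129 = 4227692535

4227692535


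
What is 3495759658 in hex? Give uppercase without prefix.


3495759658 = D05D0F2A hex

D05D0F2A


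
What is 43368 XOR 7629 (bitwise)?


0b1010100101101000 ^ 0b1110111001101 = 0b1011010010100101 = 46245

46245


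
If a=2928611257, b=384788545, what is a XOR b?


2928611257 ^ 384788545 = 3093325816

3093325816


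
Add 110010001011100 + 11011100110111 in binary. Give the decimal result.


110010001011100 + 11011100110111 = 1001101110010011 = 39827

39827


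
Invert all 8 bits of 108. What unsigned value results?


108 ^ 255 = 147

147


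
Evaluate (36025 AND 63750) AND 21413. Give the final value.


Step 1: 36025 & 63750 = 34816
Step 2: 34816 & 21413 = 0

0


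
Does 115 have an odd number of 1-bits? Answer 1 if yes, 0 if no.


0b1110011 has 5 ones => parity 1

1


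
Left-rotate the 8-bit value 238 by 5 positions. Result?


Rotate 0b11101110 left by 5 (8-bit) = 0b11011101 = 221

221


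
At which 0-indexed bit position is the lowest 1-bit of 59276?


0b1110011110001100. Lowest set bit at position 2

2


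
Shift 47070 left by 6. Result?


0b1011011111011110 << 6 = 0b1011011111011110000000 = 3012480

3012480


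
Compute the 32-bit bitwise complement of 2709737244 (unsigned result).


~0b10100001100000110100111100011100 = 0b1011110011111001011000011100011 = 1585230051 (32-bit unsigned)

1585230051


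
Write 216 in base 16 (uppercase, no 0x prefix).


216 = D8 hex

D8


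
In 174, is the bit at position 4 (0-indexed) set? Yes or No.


0b10101110, bit 4 = 0. No

No


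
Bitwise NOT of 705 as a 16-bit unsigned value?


~0b1011000001 = 0b1111110100111110 = 64830 (16-bit unsigned)

64830


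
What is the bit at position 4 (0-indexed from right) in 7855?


0b1111010101111, position 4 = 0

0


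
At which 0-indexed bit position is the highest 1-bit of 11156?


0b10101110010100. Highest set bit at position 13

13


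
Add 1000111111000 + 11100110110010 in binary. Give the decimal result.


1000111111000 + 11100110110010 = 100101110101010 = 19370

19370


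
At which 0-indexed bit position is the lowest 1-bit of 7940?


0b1111100000100. Lowest set bit at position 2

2


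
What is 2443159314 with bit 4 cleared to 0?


2443159314 & ~(1 << 4) = 2443159298

2443159298


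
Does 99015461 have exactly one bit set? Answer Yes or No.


0b101111001101101101100100101. Multiple bits set => No

No


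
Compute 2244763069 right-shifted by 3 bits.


0b10000101110011000101110110111101 >> 3 = 0b10000101110011000101110110111 = 280595383

280595383


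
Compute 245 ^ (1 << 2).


245 ^ (1 << 2) = 245 ^ 4 = 241

241


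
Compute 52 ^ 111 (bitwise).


0b110100 ^ 0b1101111 = 0b1011011 = 91

91


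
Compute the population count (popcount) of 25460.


0b110001101110100 has 8 set bits

8


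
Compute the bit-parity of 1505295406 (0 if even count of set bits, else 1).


0b1011001101110001111110000101110 has 18 ones => parity 0

0


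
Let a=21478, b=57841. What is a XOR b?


21478 ^ 57841 = 45591

45591


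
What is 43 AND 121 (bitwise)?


0b101011 & 0b1111001 = 0b101001 = 41

41


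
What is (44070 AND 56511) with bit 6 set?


Step 1: 44070 & 56511 = 35878
Step 2: 35878 | (1 << 6) = 35878 | 64 = 35942

35942


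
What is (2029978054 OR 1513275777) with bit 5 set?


Step 1: 2029978054 | 1513275777 = 2063581639
Step 2: 2063581639 | (1 << 5) = 2063581639 | 32 = 2063581671

2063581671


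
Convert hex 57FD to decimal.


57FD hex = 22525 decimal

22525


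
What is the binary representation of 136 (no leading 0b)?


136 = 10001000 in binary

10001000


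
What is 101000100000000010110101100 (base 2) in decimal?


101000100000000010110101100 in decimal = 84936108

84936108


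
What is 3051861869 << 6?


0b10110101111001111011011101101101 << 6 = 0b10110101111001111011011101101101000000 = 195319159616

195319159616


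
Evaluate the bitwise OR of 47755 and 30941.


0b1011101010001011 | 0b111100011011101 = 0b1111101011011111 = 64223

64223


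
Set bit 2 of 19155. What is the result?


19155 | (1 << 2) = 19155 | 4 = 19159

19159


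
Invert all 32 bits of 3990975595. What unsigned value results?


3990975595 ^ 4294967295 = 303991700

303991700


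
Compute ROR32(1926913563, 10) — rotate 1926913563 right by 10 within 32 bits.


Rotate 0b1110010110110100101111000011011 right by 10 (32-bit) = 0b10000110110111001011011010010111 = 2262611607

2262611607


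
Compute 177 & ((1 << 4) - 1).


177 & 15 = 1

1


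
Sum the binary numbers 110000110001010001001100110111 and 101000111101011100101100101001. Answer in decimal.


110000110001010001001100110111 + 101000111101011100101100101001 = 1011001101110101101111001100000 = 1505418848

1505418848


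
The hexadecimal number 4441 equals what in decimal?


4441 hex = 17473 decimal

17473


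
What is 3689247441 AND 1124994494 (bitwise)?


0b11011011111001010111001011010001 & 0b1000011000011100000110110111110 = 0b1000011000001000000000010010000 = 1124335760

1124335760


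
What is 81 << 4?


0b1010001 << 4 = 0b10100010000 = 1296

1296


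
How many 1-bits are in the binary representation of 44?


0b101100 has 3 set bits

3


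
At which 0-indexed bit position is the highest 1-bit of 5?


0b101. Highest set bit at position 2

2


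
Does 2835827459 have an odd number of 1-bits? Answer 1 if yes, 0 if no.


0b10101001000001110100101100000011 has 13 ones => parity 1

1


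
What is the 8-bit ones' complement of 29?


29 ^ 255 = 226

226


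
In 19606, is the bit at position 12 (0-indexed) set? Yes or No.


0b100110010010110, bit 12 = 0. No

No


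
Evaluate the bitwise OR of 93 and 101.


0b1011101 | 0b1100101 = 0b1111101 = 125

125


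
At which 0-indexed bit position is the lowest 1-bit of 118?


0b1110110. Lowest set bit at position 1

1


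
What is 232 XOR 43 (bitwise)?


0b11101000 ^ 0b101011 = 0b11000011 = 195

195


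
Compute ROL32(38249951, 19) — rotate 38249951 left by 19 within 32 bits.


Rotate 0b10010001111010010111011111 left by 19 (32-bit) = 0b101110111110000001001000111101 = 788009533

788009533


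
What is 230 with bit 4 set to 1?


230 | (1 << 4) = 230 | 16 = 246

246


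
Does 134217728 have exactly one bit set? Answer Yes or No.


0b1000000000000000000000000000. Only one bit set => Yes

Yes


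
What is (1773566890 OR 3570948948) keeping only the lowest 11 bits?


Step 1: 1773566890 | 3570948948 = 4261313534
Step 2: 4261313534 & 2047 = 1022

1022


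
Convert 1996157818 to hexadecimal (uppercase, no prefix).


1996157818 = 76FAF37A hex

76FAF37A


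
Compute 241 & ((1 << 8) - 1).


241 & 255 = 241

241


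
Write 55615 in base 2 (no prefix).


55615 = 1101100100111111 in binary

1101100100111111


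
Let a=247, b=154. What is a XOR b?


247 ^ 154 = 109

109


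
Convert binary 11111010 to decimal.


11111010 in decimal = 250

250


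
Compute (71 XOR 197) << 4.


Step 1: 71 ^ 197 = 130
Step 2: 130 << 4 = 2080

2080


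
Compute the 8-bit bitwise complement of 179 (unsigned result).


~0b10110011 = 0b1001100 = 76 (8-bit unsigned)

76


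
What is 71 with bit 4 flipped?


71 ^ (1 << 4) = 71 ^ 16 = 87

87


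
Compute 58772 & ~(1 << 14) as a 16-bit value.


58772 & ~(1 << 14) = 42388

42388


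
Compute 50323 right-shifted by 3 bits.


0b1100010010010011 >> 3 = 0b1100010010010 = 6290

6290


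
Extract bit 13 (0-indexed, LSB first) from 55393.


0b1101100001100001, position 13 = 0

0


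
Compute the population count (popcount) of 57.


0b111001 has 4 set bits

4


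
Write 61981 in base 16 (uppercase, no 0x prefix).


61981 = F21D hex

F21D


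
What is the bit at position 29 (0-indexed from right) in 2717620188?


0b10100001111110111001011111011100, position 29 = 1

1


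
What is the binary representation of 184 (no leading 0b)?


184 = 10111000 in binary

10111000


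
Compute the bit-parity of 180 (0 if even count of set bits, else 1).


0b10110100 has 4 ones => parity 0

0


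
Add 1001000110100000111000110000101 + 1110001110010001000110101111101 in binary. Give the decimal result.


1001000110100000111000110000101 + 1110001110010001000110101111101 = 10111010100110001111111100000010 = 3130588930

3130588930


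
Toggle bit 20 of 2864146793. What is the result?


2864146793 ^ (1 << 20) = 2864146793 ^ 1048576 = 2863098217

2863098217


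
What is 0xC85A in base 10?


C85A hex = 51290 decimal

51290


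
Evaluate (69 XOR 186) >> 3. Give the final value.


Step 1: 69 ^ 186 = 255
Step 2: 255 >> 3 = 31

31


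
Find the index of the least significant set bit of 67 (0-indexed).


0b1000011. Lowest set bit at position 0

0


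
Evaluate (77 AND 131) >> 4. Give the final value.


Step 1: 77 & 131 = 1
Step 2: 1 >> 4 = 0

0


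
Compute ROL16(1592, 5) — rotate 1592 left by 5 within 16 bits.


Rotate 0b11000111000 left by 5 (16-bit) = 0b1100011100000000 = 50944

50944


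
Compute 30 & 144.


0b11110 & 0b10010000 = 0b10000 = 16

16


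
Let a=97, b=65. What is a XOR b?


97 ^ 65 = 32

32


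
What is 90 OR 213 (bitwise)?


0b1011010 | 0b11010101 = 0b11011111 = 223

223


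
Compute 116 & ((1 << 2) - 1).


116 & 3 = 0

0


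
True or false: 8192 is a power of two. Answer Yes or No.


0b10000000000000. Only one bit set => Yes

Yes


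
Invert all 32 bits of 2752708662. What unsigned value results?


2752708662 ^ 4294967295 = 1542258633

1542258633


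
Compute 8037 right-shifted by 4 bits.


0b1111101100101 >> 4 = 0b111110110 = 502

502


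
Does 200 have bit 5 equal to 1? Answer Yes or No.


0b11001000, bit 5 = 0. No

No


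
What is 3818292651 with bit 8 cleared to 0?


3818292651 & ~(1 << 8) = 3818292395

3818292395


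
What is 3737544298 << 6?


0b11011110110001100110011001101010 << 6 = 0b11011110110001100110011001101010000000 = 239202835072

239202835072


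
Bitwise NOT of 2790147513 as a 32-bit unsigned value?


~0b10100110010011100100010110111001 = 0b1011001101100011011101001000110 = 1504819782 (32-bit unsigned)

1504819782


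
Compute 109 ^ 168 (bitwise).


0b1101101 ^ 0b10101000 = 0b11000101 = 197

197


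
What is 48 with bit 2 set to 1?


48 | (1 << 2) = 48 | 4 = 52

52


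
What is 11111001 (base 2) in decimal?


11111001 in decimal = 249

249


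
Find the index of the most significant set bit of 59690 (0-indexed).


0b1110100100101010. Highest set bit at position 15

15


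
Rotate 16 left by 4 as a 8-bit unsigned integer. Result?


Rotate 0b10000 left by 4 (8-bit) = 0b1 = 1

1


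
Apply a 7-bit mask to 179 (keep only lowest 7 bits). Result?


179 & 127 = 51

51


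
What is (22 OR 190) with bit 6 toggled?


Step 1: 22 | 190 = 190
Step 2: 190 ^ (1 << 6) = 190 ^ 64 = 254

254


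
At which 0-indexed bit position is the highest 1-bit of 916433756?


0b110110100111111010101101011100. Highest set bit at position 29

29


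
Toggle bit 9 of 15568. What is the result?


15568 ^ (1 << 9) = 15568 ^ 512 = 16080

16080


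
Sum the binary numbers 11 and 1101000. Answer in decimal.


11 + 1101000 = 1101011 = 107

107


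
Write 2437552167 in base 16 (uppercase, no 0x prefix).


2437552167 = 914A1827 hex

914A1827


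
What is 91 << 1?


0b1011011 << 1 = 0b10110110 = 182

182


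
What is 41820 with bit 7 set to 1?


41820 | (1 << 7) = 41820 | 128 = 41948

41948


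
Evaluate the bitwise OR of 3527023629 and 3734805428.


0b11010010001110100001110000001101 | 0b11011110100111001001101110110100 = 0b11011110101111101001111110111101 = 3737034685

3737034685


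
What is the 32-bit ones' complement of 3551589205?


3551589205 ^ 4294967295 = 743378090

743378090


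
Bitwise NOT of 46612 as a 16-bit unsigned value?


~0b1011011000010100 = 0b100100111101011 = 18923 (16-bit unsigned)

18923


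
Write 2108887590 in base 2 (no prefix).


2108887590 = 1111101101100110001001000100110 in binary

1111101101100110001001000100110


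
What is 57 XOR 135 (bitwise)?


0b111001 ^ 0b10000111 = 0b10111110 = 190

190


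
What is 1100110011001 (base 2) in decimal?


1100110011001 in decimal = 6553

6553


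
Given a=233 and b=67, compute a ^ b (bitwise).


233 ^ 67 = 170

170


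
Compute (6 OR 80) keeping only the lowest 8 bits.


Step 1: 6 | 80 = 86
Step 2: 86 & 255 = 86

86


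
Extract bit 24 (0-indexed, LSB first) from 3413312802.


0b11001011011100110000010100100010, position 24 = 1

1


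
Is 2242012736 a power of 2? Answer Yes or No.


0b10000101101000100110011001000000. Multiple bits set => No

No


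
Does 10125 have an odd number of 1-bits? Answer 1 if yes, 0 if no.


0b10011110001101 has 8 ones => parity 0

0


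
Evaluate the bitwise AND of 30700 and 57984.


0b111011111101100 & 0b1110001010000000 = 0b110001010000000 = 25216

25216


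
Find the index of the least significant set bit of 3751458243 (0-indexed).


0b11011111100110101011010111000011. Lowest set bit at position 0

0


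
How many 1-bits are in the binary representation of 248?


0b11111000 has 5 set bits

5


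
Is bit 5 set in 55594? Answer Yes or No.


0b1101100100101010, bit 5 = 1. Yes

Yes


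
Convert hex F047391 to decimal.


F047391 hex = 251949969 decimal

251949969


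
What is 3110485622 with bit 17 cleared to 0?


3110485622 & ~(1 << 17) = 3110354550

3110354550


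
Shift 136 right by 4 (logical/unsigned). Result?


0b10001000 >> 4 = 0b1000 = 8

8


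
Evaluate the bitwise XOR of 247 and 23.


0b11110111 ^ 0b10111 = 0b11100000 = 224

224


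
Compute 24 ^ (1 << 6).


24 ^ (1 << 6) = 24 ^ 64 = 88

88


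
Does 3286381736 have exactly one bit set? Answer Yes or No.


0b11000011111000100011010010101000. Multiple bits set => No

No


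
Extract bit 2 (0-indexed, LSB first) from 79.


0b1001111, position 2 = 1

1


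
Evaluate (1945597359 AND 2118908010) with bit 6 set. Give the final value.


Step 1: 1945597359 & 2118908010 = 1917022250
Step 2: 1917022250 | (1 << 6) = 1917022250 | 64 = 1917022314

1917022314


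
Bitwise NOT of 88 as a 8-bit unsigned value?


~0b1011000 = 0b10100111 = 167 (8-bit unsigned)

167


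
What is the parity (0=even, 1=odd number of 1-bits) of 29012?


0b111000101010100 has 7 ones => parity 1

1


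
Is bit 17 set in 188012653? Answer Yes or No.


0b1011001101001101100001101101, bit 17 = 0. No

No


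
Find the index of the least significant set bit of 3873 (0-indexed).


0b111100100001. Lowest set bit at position 0

0


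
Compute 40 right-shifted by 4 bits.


0b101000 >> 4 = 0b10 = 2

2


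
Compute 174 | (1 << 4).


174 | (1 << 4) = 174 | 16 = 190

190


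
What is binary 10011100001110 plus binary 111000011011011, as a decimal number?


10011100001110 + 111000011011011 = 1001011111101001 = 38889

38889


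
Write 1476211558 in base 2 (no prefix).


1476211558 = 1010111111111010011001101100110 in binary

1010111111111010011001101100110


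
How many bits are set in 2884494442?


0b10101011111011011110010001101010 has 19 set bits

19


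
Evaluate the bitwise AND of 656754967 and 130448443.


0b100111001001010100100100010111 & 0b111110001100111110000111011 = 0b111000001000100100000010011 = 117721107

117721107


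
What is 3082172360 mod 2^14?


3082172360 & 16383 = 14280

14280


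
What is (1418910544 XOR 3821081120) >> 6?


Step 1: 1418910544 ^ 3821081120 = 3075721584
Step 2: 3075721584 >> 6 = 48058149

48058149


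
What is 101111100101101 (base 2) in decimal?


101111100101101 in decimal = 24365

24365


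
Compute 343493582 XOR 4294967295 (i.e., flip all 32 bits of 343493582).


343493582 ^ 4294967295 = 3951473713

3951473713


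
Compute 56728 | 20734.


0b1101110110011000 | 0b101000011111110 = 0b1101110111111110 = 56830

56830


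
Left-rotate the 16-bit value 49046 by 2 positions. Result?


Rotate 0b1011111110010110 left by 2 (16-bit) = 0b1111111001011010 = 65114

65114


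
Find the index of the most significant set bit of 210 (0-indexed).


0b11010010. Highest set bit at position 7

7


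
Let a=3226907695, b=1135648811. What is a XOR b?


3226907695 ^ 1135648811 = 2212893700

2212893700


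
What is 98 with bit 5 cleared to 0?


98 & ~(1 << 5) = 66

66


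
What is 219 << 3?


0b11011011 << 3 = 0b11011011000 = 1752

1752


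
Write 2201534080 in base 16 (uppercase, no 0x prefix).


2201534080 = 8338BE80 hex

8338BE80


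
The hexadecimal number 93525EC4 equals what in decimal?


93525EC4 hex = 2471648964 decimal

2471648964


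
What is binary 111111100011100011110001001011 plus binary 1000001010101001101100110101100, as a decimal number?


111111100011100011110001001011 + 1000001010101001101100110101100 = 10000000111000110001010111110111 = 2162365943

2162365943


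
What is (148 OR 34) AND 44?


Step 1: 148 | 34 = 182
Step 2: 182 & 44 = 36

36


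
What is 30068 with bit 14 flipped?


30068 ^ (1 << 14) = 30068 ^ 16384 = 13684

13684


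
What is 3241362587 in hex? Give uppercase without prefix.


3241362587 = C133449B hex

C133449B


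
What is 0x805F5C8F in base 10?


805F5C8F hex = 2153733263 decimal

2153733263


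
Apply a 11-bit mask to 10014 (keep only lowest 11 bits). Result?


10014 & 2047 = 1822

1822


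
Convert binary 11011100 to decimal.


11011100 in decimal = 220

220


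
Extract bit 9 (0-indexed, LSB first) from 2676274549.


0b10011111100001001011010101110101, position 9 = 0

0


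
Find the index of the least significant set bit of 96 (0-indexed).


0b1100000. Lowest set bit at position 5

5


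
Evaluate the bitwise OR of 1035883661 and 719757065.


0b111101101111100101010010001101 | 0b101010111001101001111100001001 = 0b111111111111101101111110001101 = 1073667981

1073667981
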